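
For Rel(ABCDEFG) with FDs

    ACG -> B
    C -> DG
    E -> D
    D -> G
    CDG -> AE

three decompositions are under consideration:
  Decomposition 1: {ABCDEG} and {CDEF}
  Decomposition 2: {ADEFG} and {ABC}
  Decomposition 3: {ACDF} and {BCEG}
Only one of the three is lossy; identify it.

Decomposition 1: common = {CDE}, closure = {ABCDEG} → lossless.
Decomposition 2: common = {A}, closure = {A} → lossy.
Decomposition 3: common = {C}, closure = {ABCDEG} → lossless.

Decomposition 2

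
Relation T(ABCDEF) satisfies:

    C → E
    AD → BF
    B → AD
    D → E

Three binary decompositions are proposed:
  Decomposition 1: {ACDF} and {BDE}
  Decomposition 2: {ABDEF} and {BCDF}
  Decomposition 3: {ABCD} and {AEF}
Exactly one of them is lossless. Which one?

Decomposition 2

Decomposition 1: common = {D}, closure = {DE} → lossy.
Decomposition 2: common = {BDF}, closure = {ABDEF} → lossless.
Decomposition 3: common = {A}, closure = {A} → lossy.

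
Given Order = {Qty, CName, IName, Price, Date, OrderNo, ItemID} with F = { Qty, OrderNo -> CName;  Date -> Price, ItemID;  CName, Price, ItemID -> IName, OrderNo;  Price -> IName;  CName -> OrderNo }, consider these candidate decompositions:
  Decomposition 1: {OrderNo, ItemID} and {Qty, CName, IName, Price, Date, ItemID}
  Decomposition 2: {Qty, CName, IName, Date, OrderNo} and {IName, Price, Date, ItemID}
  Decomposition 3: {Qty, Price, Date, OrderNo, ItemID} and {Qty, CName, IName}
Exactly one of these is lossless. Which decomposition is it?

Decomposition 1: common = {ItemID}, closure = {ItemID} → lossy.
Decomposition 2: common = {IName, Date}, closure = {IName, Price, Date, ItemID} → lossless.
Decomposition 3: common = {Qty}, closure = {Qty} → lossy.

Decomposition 2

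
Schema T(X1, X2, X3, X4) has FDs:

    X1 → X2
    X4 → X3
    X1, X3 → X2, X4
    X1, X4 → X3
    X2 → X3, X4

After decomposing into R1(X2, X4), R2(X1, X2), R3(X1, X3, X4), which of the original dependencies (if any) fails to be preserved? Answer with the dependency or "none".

X1 → X2 lies within R2.
X4 → X3 lies within R3.
X1, X3 → X2, X4: restricted closure across fragments reaches X2, X4.
X1, X4 → X3 lies within R3.
X2 → X3, X4: restricted closure across fragments reaches X3, X4.
Every dependency is enforceable on the fragments, so the decomposition is dependency-preserving.

none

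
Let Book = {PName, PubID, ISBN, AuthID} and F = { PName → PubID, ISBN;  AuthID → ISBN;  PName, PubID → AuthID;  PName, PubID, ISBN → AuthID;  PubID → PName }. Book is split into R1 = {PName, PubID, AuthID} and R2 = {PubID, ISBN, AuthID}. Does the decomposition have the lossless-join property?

Common attributes: R1 ∩ R2 = {PubID, AuthID}.
Closure of {PubID, AuthID}: AuthID → ISBN applies, adding ISBN; PubID → PName applies, adding PName. So (PubID, AuthID)⁺ = {PName, PubID, ISBN, AuthID}.
This closure contains every attribute of R1, so R1 ∩ R2 → R1. The join is lossless.

Yes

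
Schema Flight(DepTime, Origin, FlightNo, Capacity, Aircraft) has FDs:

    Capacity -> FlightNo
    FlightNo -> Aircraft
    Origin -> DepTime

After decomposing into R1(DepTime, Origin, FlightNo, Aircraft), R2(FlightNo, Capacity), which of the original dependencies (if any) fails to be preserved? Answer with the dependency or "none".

none

Capacity → FlightNo lies within R2.
FlightNo → Aircraft lies within R1.
Origin → DepTime lies within R1.
Every dependency is enforceable on the fragments, so the decomposition is dependency-preserving.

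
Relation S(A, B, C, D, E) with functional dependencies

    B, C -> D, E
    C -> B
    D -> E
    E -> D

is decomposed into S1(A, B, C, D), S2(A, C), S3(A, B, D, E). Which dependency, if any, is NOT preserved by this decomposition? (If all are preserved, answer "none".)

none

B, C → D, E: restricted closure across fragments reaches D, E.
C → B lies within S1.
D → E lies within S3.
E → D lies within S3.
Every dependency is enforceable on the fragments, so the decomposition is dependency-preserving.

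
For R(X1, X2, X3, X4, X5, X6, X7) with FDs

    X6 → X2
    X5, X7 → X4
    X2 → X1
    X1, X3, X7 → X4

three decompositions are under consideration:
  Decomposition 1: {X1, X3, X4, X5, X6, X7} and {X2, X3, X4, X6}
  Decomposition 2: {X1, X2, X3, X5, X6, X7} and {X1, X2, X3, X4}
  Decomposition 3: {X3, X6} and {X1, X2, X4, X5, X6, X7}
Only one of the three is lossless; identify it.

Decomposition 1: common = {X3, X4, X6}, closure = {X1, X2, X3, X4, X6} → lossless.
Decomposition 2: common = {X1, X2, X3}, closure = {X1, X2, X3} → lossy.
Decomposition 3: common = {X6}, closure = {X1, X2, X6} → lossy.

Decomposition 1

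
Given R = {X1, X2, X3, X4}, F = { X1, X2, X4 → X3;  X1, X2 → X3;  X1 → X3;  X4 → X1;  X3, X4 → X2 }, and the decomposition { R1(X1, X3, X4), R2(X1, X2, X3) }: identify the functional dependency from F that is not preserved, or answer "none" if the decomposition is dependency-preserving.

X3, X4 → X2

Check X3, X4 → X2: no single fragment contains all of {X2, X3, X4}, and the restricted closure of {X3, X4} across the fragments never reaches {X2}.
X1, X2, X4 → X3 is preserved.
X1, X2 → X3 is preserved.
X1 → X3 is preserved.
X4 → X1 is preserved.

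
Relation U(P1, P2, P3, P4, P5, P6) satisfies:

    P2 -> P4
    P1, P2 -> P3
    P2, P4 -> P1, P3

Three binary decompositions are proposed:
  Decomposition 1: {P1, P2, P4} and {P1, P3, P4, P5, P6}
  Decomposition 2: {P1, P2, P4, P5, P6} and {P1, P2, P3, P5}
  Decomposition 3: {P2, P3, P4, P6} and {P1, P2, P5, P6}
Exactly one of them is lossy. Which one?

Decomposition 1

Decomposition 1: common = {P1, P4}, closure = {P1, P4} → lossy.
Decomposition 2: common = {P1, P2, P5}, closure = {P1, P2, P3, P4, P5} → lossless.
Decomposition 3: common = {P2, P6}, closure = {P1, P2, P3, P4, P6} → lossless.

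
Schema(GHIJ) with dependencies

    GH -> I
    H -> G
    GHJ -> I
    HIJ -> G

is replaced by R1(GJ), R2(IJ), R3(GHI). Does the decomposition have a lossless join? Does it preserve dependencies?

Lossless test (chase): applying each FD to every pair of rows produces no changes in the tableau, so no row becomes fully distinguished — the join is lossy.
Dependency preservation: GHJ → I; HIJ → G are not contained in any single fragment, but the restricted closure of each left-hand side across the fragments still reaches the right-hand side; the remaining FDs each lie inside some fragment. All dependencies are preserved.

lossy but dependency-preserving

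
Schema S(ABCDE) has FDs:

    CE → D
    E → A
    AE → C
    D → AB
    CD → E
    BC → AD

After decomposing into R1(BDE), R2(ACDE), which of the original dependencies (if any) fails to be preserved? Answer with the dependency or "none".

BC → AD

Check BC → AD: no single fragment contains all of {ABCD}, and the restricted closure of {BC} across the fragments never reaches {AD}.
CE → D is preserved.
E → A is preserved.
AE → C is preserved.
D → AB is preserved.
CD → E is preserved.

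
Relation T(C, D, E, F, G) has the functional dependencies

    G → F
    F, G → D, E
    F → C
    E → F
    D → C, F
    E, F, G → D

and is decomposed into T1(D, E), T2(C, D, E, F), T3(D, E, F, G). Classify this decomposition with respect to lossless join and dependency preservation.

lossless and dependency-preserving

Lossless test (chase): Rows 2 and 3 agree on F; apply F→C and equate their C entries. Rows 1 and 2 agree on E; apply E→F and equate their F entries. Rows 1 and 2 agree on D; apply D→C, F and equate their C, F entries. Row 3 is now all distinguished symbols — the join is lossless.
Dependency preservation: every FD's attributes lie within a single fragment, so each can be enforced locally — preserved.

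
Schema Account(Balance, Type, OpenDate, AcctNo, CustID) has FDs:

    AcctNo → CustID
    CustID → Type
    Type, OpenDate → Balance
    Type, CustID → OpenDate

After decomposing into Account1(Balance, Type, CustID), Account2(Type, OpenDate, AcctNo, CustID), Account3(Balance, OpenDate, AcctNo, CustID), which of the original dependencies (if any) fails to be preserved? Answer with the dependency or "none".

Type, OpenDate → Balance

Check Type, OpenDate → Balance: no single fragment contains all of {Balance, Type, OpenDate}, and the restricted closure of {Type, OpenDate} across the fragments never reaches {Balance}.
AcctNo → CustID is preserved.
CustID → Type is preserved.
Type, CustID → OpenDate is preserved.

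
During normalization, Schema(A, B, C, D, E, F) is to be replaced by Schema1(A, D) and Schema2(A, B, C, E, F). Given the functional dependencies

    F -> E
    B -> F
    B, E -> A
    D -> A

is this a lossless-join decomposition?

No

Common attributes: Schema1 ∩ Schema2 = {A}.
No dependency enlarges {A}, so (A)⁺ = {A}.
The closure contains neither all of Schema1 = {A, D} nor all of Schema2 = {A, B, C, E, F}, so the common attributes are not a superkey of either fragment. The join is lossy.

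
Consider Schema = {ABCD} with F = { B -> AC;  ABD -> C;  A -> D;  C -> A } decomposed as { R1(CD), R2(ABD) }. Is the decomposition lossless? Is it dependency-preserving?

lossy and not dependency-preserving

Lossless test: (D)⁺ = {D}, which is a superkey of neither fragment — lossy.
Dependency preservation: the restricted closure of {B} across the fragments never reaches {AC}, so B → AC cannot be enforced without a join — not preserved.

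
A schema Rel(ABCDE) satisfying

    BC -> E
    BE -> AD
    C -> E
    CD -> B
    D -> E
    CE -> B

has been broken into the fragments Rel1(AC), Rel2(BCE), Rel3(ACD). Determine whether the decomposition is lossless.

Yes

Chase test. Columns are ABCDE; row i has aⱼ where attribute j ∈ Reli, else bᵢⱼ.
Initial tableau (one row per fragment):
  row 1: a1 b12 a3 b14 b15
  row 2: b21 a2 a3 b24 a5
  row 3: a1 b32 a3 a4 b35
Rows 1 and 2 agree on C; apply C→E and equate their E entries.
Rows 1 and 3 agree on C; apply C→E and equate their E entries.
Rows 1 and 2 agree on CE; apply CE→B and equate their B entries.
Rows 1 and 3 agree on CE; apply CE→B and equate their B entries.
Rows 1 and 2 agree on BE; apply BE→AD and equate their AD entries.
Rows 1 and 3 agree on BE; apply BE→AD and equate their AD entries.
Row 1 is now all distinguished symbols — the join is lossless.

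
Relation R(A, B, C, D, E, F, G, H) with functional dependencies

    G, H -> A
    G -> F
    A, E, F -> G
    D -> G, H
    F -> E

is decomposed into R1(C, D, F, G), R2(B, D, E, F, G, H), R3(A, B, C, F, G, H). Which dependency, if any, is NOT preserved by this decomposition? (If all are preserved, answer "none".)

G, H → A lies within R3.
G → F lies within R1.
A, E, F → G: restricted closure across fragments reaches G.
D → G, H lies within R2.
F → E lies within R2.
Every dependency is enforceable on the fragments, so the decomposition is dependency-preserving.

none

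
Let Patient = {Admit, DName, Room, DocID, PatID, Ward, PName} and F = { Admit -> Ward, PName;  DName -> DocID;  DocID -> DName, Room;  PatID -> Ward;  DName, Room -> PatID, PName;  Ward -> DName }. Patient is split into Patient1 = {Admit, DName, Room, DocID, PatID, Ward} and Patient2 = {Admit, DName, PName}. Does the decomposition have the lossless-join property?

Common attributes: Patient1 ∩ Patient2 = {Admit, DName}.
Closure of {Admit, DName}: Admit → Ward, PName applies, adding Ward, PName; DName → DocID applies, adding DocID; DocID → DName, Room applies, adding Room; DName, Room → PatID, PName applies, adding PatID. So (Admit, DName)⁺ = {Admit, DName, Room, DocID, PatID, Ward, PName}.
This closure contains every attribute of Patient1, so Patient1 ∩ Patient2 → Patient1. The join is lossless.

Yes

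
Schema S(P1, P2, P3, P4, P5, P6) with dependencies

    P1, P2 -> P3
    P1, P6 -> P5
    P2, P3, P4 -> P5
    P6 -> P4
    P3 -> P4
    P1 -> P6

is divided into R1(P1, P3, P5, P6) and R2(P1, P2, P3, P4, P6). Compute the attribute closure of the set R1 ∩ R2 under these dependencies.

P1, P3, P4, P5, P6

R1 ∩ R2 = {P1, P3, P6}.
P1, P6 → P5 applies, adding P5
P6 → P4 applies, adding P4
Closure: {P1, P3, P4, P5, P6}.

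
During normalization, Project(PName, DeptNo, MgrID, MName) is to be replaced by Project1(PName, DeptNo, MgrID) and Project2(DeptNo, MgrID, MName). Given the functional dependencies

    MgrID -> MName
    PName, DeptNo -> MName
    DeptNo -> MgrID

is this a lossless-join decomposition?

Common attributes: Project1 ∩ Project2 = {DeptNo, MgrID}.
Closure of {DeptNo, MgrID}: MgrID → MName applies, adding MName. So (DeptNo, MgrID)⁺ = {DeptNo, MgrID, MName}.
This closure contains every attribute of Project2, so Project1 ∩ Project2 → Project2. The join is lossless.

Yes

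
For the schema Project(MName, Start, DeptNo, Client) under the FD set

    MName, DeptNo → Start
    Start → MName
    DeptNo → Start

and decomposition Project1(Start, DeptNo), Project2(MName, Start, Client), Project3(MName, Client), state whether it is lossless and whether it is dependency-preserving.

Lossless test (chase): Rows 1 and 2 agree on Start; apply Start→MName and equate their MName entries. No row becomes fully distinguished — the join is lossy.
Dependency preservation: MName, DeptNo → Start is not contained in any single fragment, but the restricted closure of its left-hand side across the fragments still reaches the right-hand side; the remaining FDs each lie inside some fragment. All dependencies are preserved.

lossy but dependency-preserving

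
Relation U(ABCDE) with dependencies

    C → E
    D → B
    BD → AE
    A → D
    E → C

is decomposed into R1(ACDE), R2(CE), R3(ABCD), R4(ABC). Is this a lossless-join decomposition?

Yes

Chase test. Columns are ABCDE; row i has aⱼ where attribute j ∈ Ri, else bᵢⱼ.
Initial tableau (one row per fragment):
  row 1: a1 b12 a3 a4 a5
  row 2: b21 b22 a3 b24 a5
  row 3: a1 a2 a3 a4 b35
  row 4: a1 a2 a3 b44 b45
Rows 1 and 3 agree on C; apply C→E and equate their E entries.
Rows 1 and 4 agree on C; apply C→E and equate their E entries.
Rows 1 and 3 agree on D; apply D→B and equate their B entries.
Rows 1 and 4 agree on A; apply A→D and equate their D entries.
Row 1 is now all distinguished symbols — the join is lossless.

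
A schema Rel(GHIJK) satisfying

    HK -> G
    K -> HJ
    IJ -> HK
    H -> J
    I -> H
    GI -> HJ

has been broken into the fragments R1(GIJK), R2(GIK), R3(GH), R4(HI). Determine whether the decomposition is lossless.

Chase test. Columns are GHIJK; row i has aⱼ where attribute j ∈ Ri, else bᵢⱼ.
Initial tableau (one row per fragment):
  row 1: a1 b12 a3 a4 a5
  row 2: a1 b22 a3 b24 a5
  row 3: a1 a2 b33 b34 b35
  row 4: b41 a2 a3 b44 b45
Rows 1 and 2 agree on K; apply K→HJ and equate their HJ entries.
Rows 3 and 4 agree on H; apply H→J and equate their J entries.
Rows 1 and 4 agree on I; apply I→H and equate their H entries.
Rows 1 and 3 agree on H; apply H→J and equate their J entries.
Rows 1 and 4 agree on IJ; apply IJ→HK and equate their HK entries.
Rows 1 and 4 agree on HK; apply HK→G and equate their G entries.
Row 1 is now all distinguished symbols — the join is lossless.

Yes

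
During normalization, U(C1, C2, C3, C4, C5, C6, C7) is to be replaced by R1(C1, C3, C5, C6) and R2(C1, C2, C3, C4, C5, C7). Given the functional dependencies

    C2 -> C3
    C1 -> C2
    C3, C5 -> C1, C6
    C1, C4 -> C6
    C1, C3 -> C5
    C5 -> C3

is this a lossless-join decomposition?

Common attributes: R1 ∩ R2 = {C1, C3, C5}.
Closure of {C1, C3, C5}: C1 → C2 applies, adding C2; C3, C5 → C1, C6 applies, adding C6. So (C1, C3, C5)⁺ = {C1, C2, C3, C5, C6}.
This closure contains every attribute of R1, so R1 ∩ R2 → R1. The join is lossless.

Yes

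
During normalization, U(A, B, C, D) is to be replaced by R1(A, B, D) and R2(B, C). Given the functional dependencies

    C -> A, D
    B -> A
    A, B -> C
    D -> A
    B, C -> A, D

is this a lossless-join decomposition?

Common attributes: R1 ∩ R2 = {B}.
Closure of {B}: B → A applies, adding A; A, B → C applies, adding C; B, C → A, D applies, adding D. So (B)⁺ = {A, B, C, D}.
This closure contains every attribute of R1, so R1 ∩ R2 → R1. The join is lossless.

Yes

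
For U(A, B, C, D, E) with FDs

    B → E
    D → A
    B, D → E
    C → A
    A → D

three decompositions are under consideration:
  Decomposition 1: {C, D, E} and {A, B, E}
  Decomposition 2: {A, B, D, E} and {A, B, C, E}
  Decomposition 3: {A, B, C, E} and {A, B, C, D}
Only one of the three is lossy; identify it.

Decomposition 1: common = {E}, closure = {E} → lossy.
Decomposition 2: common = {A, B, E}, closure = {A, B, D, E} → lossless.
Decomposition 3: common = {A, B, C}, closure = {A, B, C, D, E} → lossless.

Decomposition 1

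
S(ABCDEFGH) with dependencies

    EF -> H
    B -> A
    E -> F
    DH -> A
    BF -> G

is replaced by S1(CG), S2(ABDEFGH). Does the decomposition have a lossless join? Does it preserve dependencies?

lossy but dependency-preserving

Lossless test: (G)⁺ = {G}, which is a superkey of neither fragment — lossy.
Dependency preservation: every FD's attributes lie within a single fragment, so each can be enforced locally — preserved.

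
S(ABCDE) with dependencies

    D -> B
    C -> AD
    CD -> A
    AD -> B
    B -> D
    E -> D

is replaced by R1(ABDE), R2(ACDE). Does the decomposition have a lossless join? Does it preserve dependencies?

Lossless test: (ADE)⁺ = {ABDE}, which contains all of one fragment — lossless.
Dependency preservation: every FD's attributes lie within a single fragment, so each can be enforced locally — preserved.

lossless and dependency-preserving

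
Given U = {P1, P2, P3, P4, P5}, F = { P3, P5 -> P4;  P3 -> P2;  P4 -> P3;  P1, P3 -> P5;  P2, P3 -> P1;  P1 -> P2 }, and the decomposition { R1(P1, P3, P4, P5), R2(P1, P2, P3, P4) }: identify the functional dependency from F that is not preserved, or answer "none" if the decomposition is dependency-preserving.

P3, P5 → P4 lies within R1.
P3 → P2 lies within R2.
P4 → P3 lies within R1.
P1, P3 → P5 lies within R1.
P2, P3 → P1 lies within R2.
P1 → P2 lies within R2.
Every dependency is enforceable on the fragments, so the decomposition is dependency-preserving.

none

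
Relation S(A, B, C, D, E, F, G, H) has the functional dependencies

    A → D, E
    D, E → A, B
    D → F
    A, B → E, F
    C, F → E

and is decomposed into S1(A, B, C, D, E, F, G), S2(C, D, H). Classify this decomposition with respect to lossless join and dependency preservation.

lossy but dependency-preserving

Lossless test: (C, D)⁺ = {A, B, C, D, E, F}, which is a superkey of neither fragment — lossy.
Dependency preservation: every FD's attributes lie within a single fragment, so each can be enforced locally — preserved.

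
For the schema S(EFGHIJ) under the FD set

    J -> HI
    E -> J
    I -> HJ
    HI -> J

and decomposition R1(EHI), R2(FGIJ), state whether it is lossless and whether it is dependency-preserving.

Lossless test: (I)⁺ = {HIJ}, which is a superkey of neither fragment — lossy.
Dependency preservation: J → HI; E → J; I → HJ; HI → J are not contained in any single fragment, but the restricted closure of each left-hand side across the fragments still reaches the right-hand side; the remaining FDs each lie inside some fragment. All dependencies are preserved.

lossy but dependency-preserving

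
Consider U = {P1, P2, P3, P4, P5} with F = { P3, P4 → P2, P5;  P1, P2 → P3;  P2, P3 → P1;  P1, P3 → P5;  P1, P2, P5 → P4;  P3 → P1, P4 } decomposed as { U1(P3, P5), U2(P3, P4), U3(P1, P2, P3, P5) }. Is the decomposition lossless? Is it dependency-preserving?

lossless and dependency-preserving

Lossless test (chase): Rows 1 and 2 agree on P3; apply P3→P1, P4 and equate their P1, P4 entries. Rows 1 and 3 agree on P3; apply P3→P1, P4 and equate their P1, P4 entries. Rows 1 and 2 agree on P3, P4; apply P3, P4→P2, P5 and equate their P2, P5 entries. Rows 1 and 3 agree on P3, P4; apply P3, P4→P2, P5 and equate their P2, P5 entries. Row 1 is now all distinguished symbols — the join is lossless.
Dependency preservation: P3, P4 → P2, P5; P1, P2, P5 → P4; P3 → P1, P4 are not contained in any single fragment, but the restricted closure of each left-hand side across the fragments still reaches the right-hand side; the remaining FDs each lie inside some fragment. All dependencies are preserved.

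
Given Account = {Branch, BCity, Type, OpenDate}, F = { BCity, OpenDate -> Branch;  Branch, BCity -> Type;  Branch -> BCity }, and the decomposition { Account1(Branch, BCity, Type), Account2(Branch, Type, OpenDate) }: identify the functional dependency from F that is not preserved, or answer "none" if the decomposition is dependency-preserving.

BCity, OpenDate -> Branch

Check BCity, OpenDate → Branch: no single fragment contains all of {Branch, BCity, OpenDate}, and the restricted closure of {BCity, OpenDate} across the fragments never reaches {Branch}.
Branch, BCity → Type is preserved.
Branch → BCity is preserved.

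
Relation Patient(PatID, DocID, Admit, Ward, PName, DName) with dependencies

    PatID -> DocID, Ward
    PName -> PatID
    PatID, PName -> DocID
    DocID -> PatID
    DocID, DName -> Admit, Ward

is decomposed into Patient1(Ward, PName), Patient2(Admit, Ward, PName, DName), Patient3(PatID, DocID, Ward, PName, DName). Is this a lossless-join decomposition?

Chase test. Columns are PatID, DocID, Admit, Ward, PName, DName; row i has aⱼ where attribute j ∈ Patienti, else bᵢⱼ.
Initial tableau (one row per fragment):
  row 1: b11 b12 b13 a4 a5 b16
  row 2: b21 b22 a3 a4 a5 a6
  row 3: a1 a2 b33 a4 a5 a6
Rows 1 and 2 agree on PName; apply PName→PatID and equate their PatID entries.
Rows 1 and 3 agree on PName; apply PName→PatID and equate their PatID entries.
Rows 1 and 2 agree on PatID, PName; apply PatID, PName→DocID and equate their DocID entries.
Rows 1 and 3 agree on PatID, PName; apply PatID, PName→DocID and equate their DocID entries.
Rows 2 and 3 agree on DocID, DName; apply DocID, DName→Admit, Ward and equate their Admit, Ward entries.
Row 2 is now all distinguished symbols — the join is lossless.

Yes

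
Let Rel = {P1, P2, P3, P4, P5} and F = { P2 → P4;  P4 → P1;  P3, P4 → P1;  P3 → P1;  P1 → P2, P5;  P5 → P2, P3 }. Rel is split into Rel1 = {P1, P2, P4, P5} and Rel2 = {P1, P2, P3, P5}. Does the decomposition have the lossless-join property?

Common attributes: Rel1 ∩ Rel2 = {P1, P2, P5}.
Closure of {P1, P2, P5}: P2 → P4 applies, adding P4; P5 → P2, P3 applies, adding P3. So (P1, P2, P5)⁺ = {P1, P2, P3, P4, P5}.
This closure contains every attribute of Rel1, so Rel1 ∩ Rel2 → Rel1. The join is lossless.

Yes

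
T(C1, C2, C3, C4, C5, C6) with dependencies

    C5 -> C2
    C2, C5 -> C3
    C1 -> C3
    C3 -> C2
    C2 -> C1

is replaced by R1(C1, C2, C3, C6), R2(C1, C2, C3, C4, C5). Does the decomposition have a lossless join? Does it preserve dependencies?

lossy but dependency-preserving

Lossless test: (C1, C2, C3)⁺ = {C1, C2, C3}, which is a superkey of neither fragment — lossy.
Dependency preservation: every FD's attributes lie within a single fragment, so each can be enforced locally — preserved.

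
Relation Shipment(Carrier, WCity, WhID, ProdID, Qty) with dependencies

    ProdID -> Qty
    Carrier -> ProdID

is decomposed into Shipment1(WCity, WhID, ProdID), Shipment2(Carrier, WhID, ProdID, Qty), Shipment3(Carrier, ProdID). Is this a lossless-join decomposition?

No

Chase test. Columns are Carrier, WCity, WhID, ProdID, Qty; row i has aⱼ where attribute j ∈ Shipmenti, else bᵢⱼ.
Initial tableau (one row per fragment):
  row 1: b11 a2 a3 a4 b15
  row 2: a1 b22 a3 a4 a5
  row 3: a1 b32 b33 a4 b35
Rows 1 and 2 agree on ProdID; apply ProdID→Qty and equate their Qty entries.
Rows 1 and 3 agree on ProdID; apply ProdID→Qty and equate their Qty entries.
No row becomes fully distinguished — the join is lossy.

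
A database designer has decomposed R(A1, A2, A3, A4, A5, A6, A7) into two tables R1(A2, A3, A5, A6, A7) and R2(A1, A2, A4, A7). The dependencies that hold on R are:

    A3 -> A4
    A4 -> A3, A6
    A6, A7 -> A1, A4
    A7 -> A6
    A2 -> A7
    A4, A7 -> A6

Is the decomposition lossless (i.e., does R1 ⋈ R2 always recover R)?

Common attributes: R1 ∩ R2 = {A2, A7}.
Closure of {A2, A7}: A7 → A6 applies, adding A6; A6, A7 → A1, A4 applies, adding A1, A4; A4 → A3, A6 applies, adding A3. So (A2, A7)⁺ = {A1, A2, A3, A4, A6, A7}.
This closure contains every attribute of R2, so R1 ∩ R2 → R2. The join is lossless.

Yes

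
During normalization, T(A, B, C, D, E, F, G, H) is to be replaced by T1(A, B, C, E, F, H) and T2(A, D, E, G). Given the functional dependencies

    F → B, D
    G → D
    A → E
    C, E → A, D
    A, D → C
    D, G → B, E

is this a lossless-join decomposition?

No

Common attributes: T1 ∩ T2 = {A, E}.
No dependency enlarges {A, E}, so (A, E)⁺ = {A, E}.
The closure contains neither all of T1 = {A, B, C, E, F, H} nor all of T2 = {A, D, E, G}, so the common attributes are not a superkey of either fragment. The join is lossy.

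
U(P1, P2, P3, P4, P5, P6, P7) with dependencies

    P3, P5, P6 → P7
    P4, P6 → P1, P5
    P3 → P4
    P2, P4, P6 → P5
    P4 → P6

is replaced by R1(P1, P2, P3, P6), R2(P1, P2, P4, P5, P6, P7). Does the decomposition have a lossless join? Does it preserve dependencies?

Lossless test: (P1, P2, P6)⁺ = {P1, P2, P6}, which is a superkey of neither fragment — lossy.
Dependency preservation: the restricted closure of {P3, P5, P6} across the fragments never reaches {P7}, so P3, P5, P6 → P7 cannot be enforced without a join — not preserved.

lossy and not dependency-preserving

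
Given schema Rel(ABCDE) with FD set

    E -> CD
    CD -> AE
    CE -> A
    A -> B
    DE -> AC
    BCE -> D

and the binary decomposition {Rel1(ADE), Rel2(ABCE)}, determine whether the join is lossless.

Yes

Common attributes: Rel1 ∩ Rel2 = {AE}.
Closure of {AE}: E → CD applies, adding CD; A → B applies, adding B. So (AE)⁺ = {ABCDE}.
This closure contains every attribute of Rel1, so Rel1 ∩ Rel2 → Rel1. The join is lossless.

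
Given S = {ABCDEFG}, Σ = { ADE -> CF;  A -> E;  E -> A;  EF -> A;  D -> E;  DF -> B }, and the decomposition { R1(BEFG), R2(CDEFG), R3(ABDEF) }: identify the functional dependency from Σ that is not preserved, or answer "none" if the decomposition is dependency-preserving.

ADE → CF: restricted closure across fragments reaches CF.
A → E lies within R3.
E → A lies within R3.
EF → A lies within R3.
D → E lies within R2.
DF → B lies within R3.
Every dependency is enforceable on the fragments, so the decomposition is dependency-preserving.

none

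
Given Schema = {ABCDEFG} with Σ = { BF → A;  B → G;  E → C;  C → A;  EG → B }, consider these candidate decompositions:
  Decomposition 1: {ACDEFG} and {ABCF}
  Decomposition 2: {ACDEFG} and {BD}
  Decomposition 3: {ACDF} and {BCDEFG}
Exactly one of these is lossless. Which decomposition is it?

Decomposition 3

Decomposition 1: common = {ACF}, closure = {ACF} → lossy.
Decomposition 2: common = {D}, closure = {D} → lossy.
Decomposition 3: common = {CDF}, closure = {ACDF} → lossless.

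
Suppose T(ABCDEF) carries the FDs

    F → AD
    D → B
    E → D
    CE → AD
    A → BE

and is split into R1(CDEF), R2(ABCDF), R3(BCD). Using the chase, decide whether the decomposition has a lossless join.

Chase test. Columns are ABCDEF; row i has aⱼ where attribute j ∈ Ri, else bᵢⱼ.
Initial tableau (one row per fragment):
  row 1: b11 b12 a3 a4 a5 a6
  row 2: a1 a2 a3 a4 b25 a6
  row 3: b31 a2 a3 a4 b35 b36
Rows 1 and 2 agree on F; apply F→AD and equate their AD entries.
Rows 1 and 2 agree on D; apply D→B and equate their B entries.
Rows 1 and 2 agree on A; apply A→BE and equate their BE entries.
Row 1 is now all distinguished symbols — the join is lossless.

Yes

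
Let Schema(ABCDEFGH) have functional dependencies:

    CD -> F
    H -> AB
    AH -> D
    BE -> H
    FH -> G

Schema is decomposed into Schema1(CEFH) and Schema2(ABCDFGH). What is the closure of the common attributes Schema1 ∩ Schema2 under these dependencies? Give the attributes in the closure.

Schema1 ∩ Schema2 = {CFH}.
H → AB applies, adding AB
AH → D applies, adding D
FH → G applies, adding G
Closure: {ABCDFGH}.

ABCDFGH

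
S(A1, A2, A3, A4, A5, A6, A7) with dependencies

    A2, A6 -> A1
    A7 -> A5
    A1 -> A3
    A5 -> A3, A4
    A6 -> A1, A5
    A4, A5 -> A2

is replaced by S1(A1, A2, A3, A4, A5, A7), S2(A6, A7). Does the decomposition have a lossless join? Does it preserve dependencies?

lossy and not dependency-preserving

Lossless test: (A7)⁺ = {A2, A3, A4, A5, A7}, which is a superkey of neither fragment — lossy.
Dependency preservation: the restricted closure of {A2, A6} across the fragments never reaches {A1}, so A2, A6 → A1 cannot be enforced without a join — not preserved.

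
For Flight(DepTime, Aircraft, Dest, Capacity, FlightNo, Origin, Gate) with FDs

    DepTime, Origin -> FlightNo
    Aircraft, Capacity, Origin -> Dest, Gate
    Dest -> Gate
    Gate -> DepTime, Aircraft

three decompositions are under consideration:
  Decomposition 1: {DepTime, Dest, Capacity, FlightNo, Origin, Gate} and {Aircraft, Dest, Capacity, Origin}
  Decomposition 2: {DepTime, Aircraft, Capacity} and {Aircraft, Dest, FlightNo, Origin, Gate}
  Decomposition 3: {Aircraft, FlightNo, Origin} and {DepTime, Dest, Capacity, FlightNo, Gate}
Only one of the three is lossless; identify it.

Decomposition 1

Decomposition 1: common = {Dest, Capacity, Origin}, closure = {DepTime, Aircraft, Dest, Capacity, FlightNo, Origin, Gate} → lossless.
Decomposition 2: common = {Aircraft}, closure = {Aircraft} → lossy.
Decomposition 3: common = {FlightNo}, closure = {FlightNo} → lossy.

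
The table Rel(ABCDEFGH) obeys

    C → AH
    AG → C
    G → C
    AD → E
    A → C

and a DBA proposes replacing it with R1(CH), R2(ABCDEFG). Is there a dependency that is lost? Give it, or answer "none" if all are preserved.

C → AH: restricted closure across fragments reaches AH.
AG → C lies within R2.
G → C lies within R2.
AD → E lies within R2.
A → C lies within R2.
Every dependency is enforceable on the fragments, so the decomposition is dependency-preserving.

none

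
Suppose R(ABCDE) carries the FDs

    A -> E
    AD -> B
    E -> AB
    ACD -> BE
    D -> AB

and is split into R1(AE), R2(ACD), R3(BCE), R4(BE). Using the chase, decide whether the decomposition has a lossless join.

Chase test. Columns are ABCDE; row i has aⱼ where attribute j ∈ Ri, else bᵢⱼ.
Initial tableau (one row per fragment):
  row 1: a1 b12 b13 b14 a5
  row 2: a1 b22 a3 a4 b25
  row 3: b31 a2 a3 b34 a5
  row 4: b41 a2 b43 b44 a5
Rows 1 and 2 agree on A; apply A→E and equate their E entries.
Rows 1 and 2 agree on E; apply E→AB and equate their AB entries.
Rows 1 and 3 agree on E; apply E→AB and equate their AB entries.
Rows 1 and 4 agree on E; apply E→AB and equate their AB entries.
Row 2 is now all distinguished symbols — the join is lossless.

Yes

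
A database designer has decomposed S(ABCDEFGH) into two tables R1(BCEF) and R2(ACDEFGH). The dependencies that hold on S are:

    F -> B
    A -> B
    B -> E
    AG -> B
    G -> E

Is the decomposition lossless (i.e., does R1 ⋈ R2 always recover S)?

Yes

Common attributes: R1 ∩ R2 = {CEF}.
Closure of {CEF}: F → B applies, adding B. So (CEF)⁺ = {BCEF}.
This closure contains every attribute of R1, so R1 ∩ R2 → R1. The join is lossless.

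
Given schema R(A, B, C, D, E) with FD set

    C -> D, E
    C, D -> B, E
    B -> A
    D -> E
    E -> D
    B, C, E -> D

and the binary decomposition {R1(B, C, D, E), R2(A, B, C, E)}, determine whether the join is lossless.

Yes

Common attributes: R1 ∩ R2 = {B, C, E}.
Closure of {B, C, E}: C → D, E applies, adding D; B → A applies, adding A. So (B, C, E)⁺ = {A, B, C, D, E}.
This closure contains every attribute of R1, so R1 ∩ R2 → R1. The join is lossless.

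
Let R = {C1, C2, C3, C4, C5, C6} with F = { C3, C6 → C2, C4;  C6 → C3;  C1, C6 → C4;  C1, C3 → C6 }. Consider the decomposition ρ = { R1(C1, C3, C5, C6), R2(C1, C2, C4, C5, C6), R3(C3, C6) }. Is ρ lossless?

Chase test. Columns are C1, C2, C3, C4, C5, C6; row i has aⱼ where attribute j ∈ Ri, else bᵢⱼ.
Initial tableau (one row per fragment):
  row 1: a1 b12 a3 b14 a5 a6
  row 2: a1 a2 b23 a4 a5 a6
  row 3: b31 b32 a3 b34 b35 a6
Rows 1 and 3 agree on C3, C6; apply C3, C6→C2, C4 and equate their C2, C4 entries.
Rows 1 and 2 agree on C6; apply C6→C3 and equate their C3 entries.
Rows 1 and 2 agree on C1, C6; apply C1, C6→C4 and equate their C4 entries.
Rows 1 and 2 agree on C3, C6; apply C3, C6→C2, C4 and equate their C2, C4 entries.
Row 1 is now all distinguished symbols — the join is lossless.

Yes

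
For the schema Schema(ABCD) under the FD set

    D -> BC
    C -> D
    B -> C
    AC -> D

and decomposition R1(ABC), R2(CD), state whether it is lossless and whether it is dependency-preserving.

Lossless test: (C)⁺ = {BCD}, which contains all of one fragment — lossless.
Dependency preservation: D → BC; AC → D are not contained in any single fragment, but the restricted closure of each left-hand side across the fragments still reaches the right-hand side; the remaining FDs each lie inside some fragment. All dependencies are preserved.

lossless and dependency-preserving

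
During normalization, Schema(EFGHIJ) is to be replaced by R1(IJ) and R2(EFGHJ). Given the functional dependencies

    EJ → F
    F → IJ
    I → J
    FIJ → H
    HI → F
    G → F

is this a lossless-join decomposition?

Common attributes: R1 ∩ R2 = {J}.
No dependency enlarges {J}, so (J)⁺ = {J}.
The closure contains neither all of R1 = {IJ} nor all of R2 = {EFGHJ}, so the common attributes are not a superkey of either fragment. The join is lossy.

No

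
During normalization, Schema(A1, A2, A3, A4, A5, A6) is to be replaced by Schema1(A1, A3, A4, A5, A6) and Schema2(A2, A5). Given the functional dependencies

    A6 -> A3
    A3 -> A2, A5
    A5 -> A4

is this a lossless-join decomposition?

No

Common attributes: Schema1 ∩ Schema2 = {A5}.
Closure of {A5}: A5 → A4 applies, adding A4. So (A5)⁺ = {A4, A5}.
The closure contains neither all of Schema1 = {A1, A3, A4, A5, A6} nor all of Schema2 = {A2, A5}, so the common attributes are not a superkey of either fragment. The join is lossy.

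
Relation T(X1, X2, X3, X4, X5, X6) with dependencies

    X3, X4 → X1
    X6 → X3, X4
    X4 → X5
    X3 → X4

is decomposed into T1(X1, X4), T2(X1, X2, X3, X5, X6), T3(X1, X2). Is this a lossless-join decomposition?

No

Chase test. Columns are X1, X2, X3, X4, X5, X6; row i has aⱼ where attribute j ∈ Ti, else bᵢⱼ.
Initial tableau (one row per fragment):
  row 1: a1 b12 b13 a4 b15 b16
  row 2: a1 a2 a3 b24 a5 a6
  row 3: a1 a2 b33 b34 b35 b36
No row becomes fully distinguished — the join is lossy.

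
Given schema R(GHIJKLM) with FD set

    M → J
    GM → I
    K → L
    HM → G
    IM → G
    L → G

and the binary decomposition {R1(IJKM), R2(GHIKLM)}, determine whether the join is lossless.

Common attributes: R1 ∩ R2 = {IKM}.
Closure of {IKM}: M → J applies, adding J; K → L applies, adding L; IM → G applies, adding G. So (IKM)⁺ = {GIJKLM}.
This closure contains every attribute of R1, so R1 ∩ R2 → R1. The join is lossless.

Yes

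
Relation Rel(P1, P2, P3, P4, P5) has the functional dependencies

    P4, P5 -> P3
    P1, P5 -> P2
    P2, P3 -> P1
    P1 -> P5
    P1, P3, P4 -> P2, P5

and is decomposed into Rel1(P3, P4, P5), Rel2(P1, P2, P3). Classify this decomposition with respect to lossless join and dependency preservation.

lossy and not dependency-preserving

Lossless test: (P3)⁺ = {P3}, which is a superkey of neither fragment — lossy.
Dependency preservation: the restricted closure of {P1} across the fragments never reaches {P5}, so P1 → P5 cannot be enforced without a join — not preserved.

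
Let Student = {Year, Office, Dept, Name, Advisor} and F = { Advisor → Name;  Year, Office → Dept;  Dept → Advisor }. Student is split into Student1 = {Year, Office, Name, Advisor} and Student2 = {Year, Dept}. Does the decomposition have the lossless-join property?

Common attributes: Student1 ∩ Student2 = {Year}.
No dependency enlarges {Year}, so (Year)⁺ = {Year}.
The closure contains neither all of Student1 = {Year, Office, Name, Advisor} nor all of Student2 = {Year, Dept}, so the common attributes are not a superkey of either fragment. The join is lossy.

No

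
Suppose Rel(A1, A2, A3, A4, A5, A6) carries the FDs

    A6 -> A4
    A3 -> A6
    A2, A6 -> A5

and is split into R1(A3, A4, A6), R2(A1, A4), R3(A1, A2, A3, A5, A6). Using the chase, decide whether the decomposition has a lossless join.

Chase test. Columns are A1, A2, A3, A4, A5, A6; row i has aⱼ where attribute j ∈ Ri, else bᵢⱼ.
Initial tableau (one row per fragment):
  row 1: b11 b12 a3 a4 b15 a6
  row 2: a1 b22 b23 a4 b25 b26
  row 3: a1 a2 a3 b34 a5 a6
Rows 1 and 3 agree on A6; apply A6→A4 and equate their A4 entries.
Row 3 is now all distinguished symbols — the join is lossless.

Yes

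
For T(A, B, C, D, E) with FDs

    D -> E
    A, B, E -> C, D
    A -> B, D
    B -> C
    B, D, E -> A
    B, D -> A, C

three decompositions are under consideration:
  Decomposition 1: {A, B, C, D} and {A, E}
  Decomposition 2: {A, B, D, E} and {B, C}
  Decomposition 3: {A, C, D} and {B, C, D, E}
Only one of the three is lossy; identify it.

Decomposition 1: common = {A}, closure = {A, B, C, D, E} → lossless.
Decomposition 2: common = {B}, closure = {B, C} → lossless.
Decomposition 3: common = {C, D}, closure = {C, D, E} → lossy.

Decomposition 3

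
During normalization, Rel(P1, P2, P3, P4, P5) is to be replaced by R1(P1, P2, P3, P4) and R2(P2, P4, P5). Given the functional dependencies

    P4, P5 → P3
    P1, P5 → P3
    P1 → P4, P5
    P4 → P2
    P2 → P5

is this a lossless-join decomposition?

Common attributes: R1 ∩ R2 = {P2, P4}.
Closure of {P2, P4}: P2 → P5 applies, adding P5; P4, P5 → P3 applies, adding P3. So (P2, P4)⁺ = {P2, P3, P4, P5}.
This closure contains every attribute of R2, so R1 ∩ R2 → R2. The join is lossless.

Yes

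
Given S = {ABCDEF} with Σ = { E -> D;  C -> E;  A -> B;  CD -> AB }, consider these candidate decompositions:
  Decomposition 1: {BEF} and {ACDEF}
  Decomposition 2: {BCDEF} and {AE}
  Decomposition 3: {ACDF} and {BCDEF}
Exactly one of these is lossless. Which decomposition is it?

Decomposition 1: common = {EF}, closure = {DEF} → lossy.
Decomposition 2: common = {E}, closure = {DE} → lossy.
Decomposition 3: common = {CDF}, closure = {ABCDEF} → lossless.

Decomposition 3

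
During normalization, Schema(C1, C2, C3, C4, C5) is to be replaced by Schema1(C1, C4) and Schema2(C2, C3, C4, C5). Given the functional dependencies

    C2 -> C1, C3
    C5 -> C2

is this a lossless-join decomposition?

No

Common attributes: Schema1 ∩ Schema2 = {C4}.
No dependency enlarges {C4}, so (C4)⁺ = {C4}.
The closure contains neither all of Schema1 = {C1, C4} nor all of Schema2 = {C2, C3, C4, C5}, so the common attributes are not a superkey of either fragment. The join is lossy.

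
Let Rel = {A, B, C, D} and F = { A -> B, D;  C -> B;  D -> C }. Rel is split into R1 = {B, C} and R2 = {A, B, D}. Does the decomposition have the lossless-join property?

Common attributes: R1 ∩ R2 = {B}.
No dependency enlarges {B}, so (B)⁺ = {B}.
The closure contains neither all of R1 = {B, C} nor all of R2 = {A, B, D}, so the common attributes are not a superkey of either fragment. The join is lossy.

No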